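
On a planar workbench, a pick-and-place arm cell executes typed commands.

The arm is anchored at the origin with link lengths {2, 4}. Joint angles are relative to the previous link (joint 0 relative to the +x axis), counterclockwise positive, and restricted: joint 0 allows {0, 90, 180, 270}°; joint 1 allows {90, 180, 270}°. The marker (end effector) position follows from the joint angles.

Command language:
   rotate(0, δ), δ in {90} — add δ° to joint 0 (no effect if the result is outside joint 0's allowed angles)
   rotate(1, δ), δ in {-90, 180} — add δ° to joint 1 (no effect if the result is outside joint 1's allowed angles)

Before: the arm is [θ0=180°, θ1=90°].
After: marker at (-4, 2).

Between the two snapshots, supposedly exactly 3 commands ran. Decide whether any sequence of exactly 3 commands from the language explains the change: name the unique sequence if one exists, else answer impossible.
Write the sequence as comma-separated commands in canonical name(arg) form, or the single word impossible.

rotate(0, 90), rotate(0, 90), rotate(0, 90)

from: [θ0=180°, θ1=90°]
step 1 (rotate(0, 90)): [θ0=270°, θ1=90°]
step 2 (rotate(0, 90)): [θ0=0°, θ1=90°]
step 3 (rotate(0, 90)): [θ0=90°, θ1=90°]
no rival 3-sequence matches.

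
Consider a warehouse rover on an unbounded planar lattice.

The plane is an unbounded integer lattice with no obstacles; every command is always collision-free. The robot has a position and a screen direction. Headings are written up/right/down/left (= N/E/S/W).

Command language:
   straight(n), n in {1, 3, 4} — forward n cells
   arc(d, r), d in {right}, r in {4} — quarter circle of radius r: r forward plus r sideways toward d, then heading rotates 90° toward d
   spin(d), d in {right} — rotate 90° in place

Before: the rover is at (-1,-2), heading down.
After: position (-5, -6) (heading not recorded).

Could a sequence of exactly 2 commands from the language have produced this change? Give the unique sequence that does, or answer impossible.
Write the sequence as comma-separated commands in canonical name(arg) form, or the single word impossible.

key: order matters: swapping arc(right, 4) and spin(right) lands elsewhere
initial: at (-1,-2), heading down
[1] after arc(right, 4): at (-5,-6), heading left
[2] after spin(right): at (-5,-6), heading up
all 25 alternatives checked — unique.

arc(right, 4), spin(right)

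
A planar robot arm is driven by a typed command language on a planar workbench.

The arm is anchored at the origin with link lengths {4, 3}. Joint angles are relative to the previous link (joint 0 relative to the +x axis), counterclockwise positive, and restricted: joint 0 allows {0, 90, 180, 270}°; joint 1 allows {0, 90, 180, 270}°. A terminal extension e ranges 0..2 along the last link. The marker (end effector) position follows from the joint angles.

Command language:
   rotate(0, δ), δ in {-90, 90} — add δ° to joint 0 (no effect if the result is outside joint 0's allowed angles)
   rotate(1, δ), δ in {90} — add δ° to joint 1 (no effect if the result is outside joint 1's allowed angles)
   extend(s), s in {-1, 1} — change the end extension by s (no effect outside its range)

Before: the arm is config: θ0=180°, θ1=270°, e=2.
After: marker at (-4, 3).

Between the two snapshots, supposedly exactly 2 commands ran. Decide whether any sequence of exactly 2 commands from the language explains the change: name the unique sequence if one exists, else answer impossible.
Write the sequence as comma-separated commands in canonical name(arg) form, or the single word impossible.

start: config: θ0=180°, θ1=270°, e=2
[1] after extend(-1): config: θ0=180°, θ1=270°, e=1
[2] after extend(-1): config: θ0=180°, θ1=270°, e=0
all 25 alternatives checked — unique.

extend(-1), extend(-1)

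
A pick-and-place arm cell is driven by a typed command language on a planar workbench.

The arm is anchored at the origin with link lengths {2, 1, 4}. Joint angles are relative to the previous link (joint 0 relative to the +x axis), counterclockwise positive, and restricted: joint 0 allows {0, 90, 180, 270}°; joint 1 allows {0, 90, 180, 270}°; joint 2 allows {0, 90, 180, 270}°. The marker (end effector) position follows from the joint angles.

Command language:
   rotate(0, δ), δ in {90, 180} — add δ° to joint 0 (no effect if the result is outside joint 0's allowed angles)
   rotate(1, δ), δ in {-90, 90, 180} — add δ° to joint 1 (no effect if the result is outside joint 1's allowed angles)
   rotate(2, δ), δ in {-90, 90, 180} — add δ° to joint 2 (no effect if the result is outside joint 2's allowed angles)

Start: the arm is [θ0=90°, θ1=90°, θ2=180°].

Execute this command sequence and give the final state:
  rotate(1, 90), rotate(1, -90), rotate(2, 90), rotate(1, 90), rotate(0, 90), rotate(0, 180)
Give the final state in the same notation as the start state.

[θ0=0°, θ1=180°, θ2=270°]

initial: [θ0=90°, θ1=90°, θ2=180°]
1. rotate(1, 90) → [θ0=90°, θ1=180°, θ2=180°]
2. rotate(1, -90) → [θ0=90°, θ1=90°, θ2=180°]
3. rotate(2, 90) → [θ0=90°, θ1=90°, θ2=270°]
4. rotate(1, 90) → [θ0=90°, θ1=180°, θ2=270°]
5. rotate(0, 90) → [θ0=180°, θ1=180°, θ2=270°]
6. rotate(0, 180) → [θ0=0°, θ1=180°, θ2=270°]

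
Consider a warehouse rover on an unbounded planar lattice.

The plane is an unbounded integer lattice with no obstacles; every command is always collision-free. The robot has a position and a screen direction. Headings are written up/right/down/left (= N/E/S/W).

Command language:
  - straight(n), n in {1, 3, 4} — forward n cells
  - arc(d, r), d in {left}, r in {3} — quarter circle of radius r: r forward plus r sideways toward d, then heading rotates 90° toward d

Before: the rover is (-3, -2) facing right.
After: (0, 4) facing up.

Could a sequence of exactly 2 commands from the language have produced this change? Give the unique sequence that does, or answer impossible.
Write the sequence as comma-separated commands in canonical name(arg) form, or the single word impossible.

arc(left, 3), straight(3)

key: cell and facing (now N) both changed — the 2 commands mix motion and turning
from: (-3, -2) facing right
t=1 arc(left, 3) ⇒ (0, 1) facing up
t=2 straight(3) ⇒ (0, 4) facing up
uniquely the one of 16 2-step routes that fits.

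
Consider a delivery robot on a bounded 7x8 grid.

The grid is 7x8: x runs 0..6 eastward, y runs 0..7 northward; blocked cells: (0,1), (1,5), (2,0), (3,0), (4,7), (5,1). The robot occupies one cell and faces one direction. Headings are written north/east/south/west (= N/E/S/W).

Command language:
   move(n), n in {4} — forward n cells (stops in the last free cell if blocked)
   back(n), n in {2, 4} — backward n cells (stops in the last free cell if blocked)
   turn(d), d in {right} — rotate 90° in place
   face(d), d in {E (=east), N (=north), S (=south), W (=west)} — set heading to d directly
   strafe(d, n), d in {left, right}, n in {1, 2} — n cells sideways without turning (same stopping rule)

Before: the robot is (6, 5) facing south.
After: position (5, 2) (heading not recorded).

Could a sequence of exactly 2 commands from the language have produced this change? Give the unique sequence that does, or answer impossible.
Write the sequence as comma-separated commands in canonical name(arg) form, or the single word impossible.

strafe(right, 1), move(4)

key: order matters: swapping strafe(right, 1) and move(4) lands elsewhere
from: (6, 5) facing south
step 1 (strafe(right, 1)): (5, 5) facing south
step 2 (move(4)): (5, 2) facing south
no rival 2-sequence matches.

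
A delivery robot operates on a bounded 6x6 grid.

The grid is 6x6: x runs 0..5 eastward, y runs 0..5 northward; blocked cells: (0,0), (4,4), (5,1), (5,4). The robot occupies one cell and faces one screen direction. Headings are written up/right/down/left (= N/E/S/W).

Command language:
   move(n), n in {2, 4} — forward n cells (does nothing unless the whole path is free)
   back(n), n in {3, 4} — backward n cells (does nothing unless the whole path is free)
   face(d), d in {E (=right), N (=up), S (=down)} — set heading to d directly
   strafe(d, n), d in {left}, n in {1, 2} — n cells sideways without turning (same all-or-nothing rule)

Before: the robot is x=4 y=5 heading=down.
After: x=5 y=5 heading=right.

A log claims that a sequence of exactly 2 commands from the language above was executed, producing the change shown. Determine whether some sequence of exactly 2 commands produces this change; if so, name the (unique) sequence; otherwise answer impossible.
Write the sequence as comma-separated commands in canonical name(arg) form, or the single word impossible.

key: position moved to (5,5) AND the heading swung to E — translation plus rotation needed
from: x=4 y=5 heading=down
step 1 (strafe(left, 1)): x=5 y=5 heading=down
step 2 (face(E)): x=5 y=5 heading=right
uniquely the one of 81 2-step routes that fits.

strafe(left, 1), face(E)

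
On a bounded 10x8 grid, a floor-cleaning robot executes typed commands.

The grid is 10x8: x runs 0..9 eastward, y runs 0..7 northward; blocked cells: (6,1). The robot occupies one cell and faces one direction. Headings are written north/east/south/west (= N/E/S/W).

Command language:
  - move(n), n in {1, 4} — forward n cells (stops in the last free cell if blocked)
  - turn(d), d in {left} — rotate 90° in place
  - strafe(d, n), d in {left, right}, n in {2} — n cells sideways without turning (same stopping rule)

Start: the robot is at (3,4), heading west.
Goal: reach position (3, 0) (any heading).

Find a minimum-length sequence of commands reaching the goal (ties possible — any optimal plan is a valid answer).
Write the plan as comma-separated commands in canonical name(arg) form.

begin: at (3,4), heading west
t=1 turn(left) ⇒ at (3,4), heading south
t=2 move(4) ⇒ at (3,0), heading south
no 1-step plan works, so 2 is optimal.

turn(left), move(4)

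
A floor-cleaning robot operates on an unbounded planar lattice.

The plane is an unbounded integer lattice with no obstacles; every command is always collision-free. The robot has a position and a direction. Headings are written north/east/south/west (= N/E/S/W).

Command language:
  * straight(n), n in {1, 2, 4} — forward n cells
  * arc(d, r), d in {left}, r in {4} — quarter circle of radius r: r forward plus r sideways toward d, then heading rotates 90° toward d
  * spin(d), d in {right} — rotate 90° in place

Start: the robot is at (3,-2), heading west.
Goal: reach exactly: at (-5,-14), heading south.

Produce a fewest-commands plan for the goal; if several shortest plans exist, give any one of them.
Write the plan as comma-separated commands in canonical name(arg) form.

t0: at (3,-2), heading west
step 1 (straight(4)): at (-1,-2), heading west
step 2 (arc(left, 4)): at (-5,-6), heading south
step 3 (straight(4)): at (-5,-10), heading south
step 4 (straight(4)): at (-5,-14), heading south
shorter routes all fall short; 4 is best.

straight(4), arc(left, 4), straight(4), straight(4)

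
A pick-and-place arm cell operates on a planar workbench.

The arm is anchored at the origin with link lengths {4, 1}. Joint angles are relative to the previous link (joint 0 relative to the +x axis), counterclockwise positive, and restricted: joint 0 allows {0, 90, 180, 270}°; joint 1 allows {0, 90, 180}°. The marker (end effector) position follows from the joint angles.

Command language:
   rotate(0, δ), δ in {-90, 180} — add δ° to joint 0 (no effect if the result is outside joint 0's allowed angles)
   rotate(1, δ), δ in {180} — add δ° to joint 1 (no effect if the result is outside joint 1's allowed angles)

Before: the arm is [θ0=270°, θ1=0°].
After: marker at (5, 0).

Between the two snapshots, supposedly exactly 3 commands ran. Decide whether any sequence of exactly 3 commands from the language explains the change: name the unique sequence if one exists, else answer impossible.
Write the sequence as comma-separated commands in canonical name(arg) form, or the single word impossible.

rotate(0, -90), rotate(0, -90), rotate(0, -90)

from: [θ0=270°, θ1=0°]
1. rotate(0, -90) → [θ0=180°, θ1=0°]
2. rotate(0, -90) → [θ0=90°, θ1=0°]
3. rotate(0, -90) → [θ0=0°, θ1=0°]
no rival 3-sequence matches.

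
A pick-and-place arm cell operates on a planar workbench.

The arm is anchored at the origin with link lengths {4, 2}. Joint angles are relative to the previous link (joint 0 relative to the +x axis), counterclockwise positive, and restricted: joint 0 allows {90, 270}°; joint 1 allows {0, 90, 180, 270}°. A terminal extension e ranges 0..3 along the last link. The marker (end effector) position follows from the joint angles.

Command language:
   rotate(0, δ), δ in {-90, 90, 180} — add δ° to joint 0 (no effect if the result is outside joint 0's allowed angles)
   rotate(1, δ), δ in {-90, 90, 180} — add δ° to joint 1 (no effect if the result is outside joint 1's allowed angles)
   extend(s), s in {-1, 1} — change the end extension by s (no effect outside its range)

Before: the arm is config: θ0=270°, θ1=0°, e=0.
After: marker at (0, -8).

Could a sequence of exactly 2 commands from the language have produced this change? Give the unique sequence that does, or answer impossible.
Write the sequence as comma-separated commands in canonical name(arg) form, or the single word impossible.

initial: config: θ0=270°, θ1=0°, e=0
1. extend(1) → config: θ0=270°, θ1=0°, e=1
2. extend(1) → config: θ0=270°, θ1=0°, e=2
uniquely the one of 64 2-step routes that fits.

extend(1), extend(1)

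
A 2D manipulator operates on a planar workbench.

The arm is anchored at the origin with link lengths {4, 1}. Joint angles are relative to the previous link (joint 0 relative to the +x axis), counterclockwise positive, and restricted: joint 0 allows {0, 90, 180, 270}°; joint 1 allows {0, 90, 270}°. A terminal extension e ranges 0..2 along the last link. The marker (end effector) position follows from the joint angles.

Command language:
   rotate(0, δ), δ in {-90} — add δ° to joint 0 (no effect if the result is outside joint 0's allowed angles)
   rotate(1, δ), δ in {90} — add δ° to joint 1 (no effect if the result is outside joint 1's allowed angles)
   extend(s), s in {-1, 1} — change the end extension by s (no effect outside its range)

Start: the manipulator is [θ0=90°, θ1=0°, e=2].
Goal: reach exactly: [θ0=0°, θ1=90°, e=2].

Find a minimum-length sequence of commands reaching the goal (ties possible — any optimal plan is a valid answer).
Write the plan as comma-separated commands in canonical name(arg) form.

begin: [θ0=90°, θ1=0°, e=2]
t=1 rotate(0, -90) ⇒ [θ0=0°, θ1=0°, e=2]
t=2 rotate(1, 90) ⇒ [θ0=0°, θ1=90°, e=2]
shorter routes all fall short; 2 is best.

rotate(0, -90), rotate(1, 90)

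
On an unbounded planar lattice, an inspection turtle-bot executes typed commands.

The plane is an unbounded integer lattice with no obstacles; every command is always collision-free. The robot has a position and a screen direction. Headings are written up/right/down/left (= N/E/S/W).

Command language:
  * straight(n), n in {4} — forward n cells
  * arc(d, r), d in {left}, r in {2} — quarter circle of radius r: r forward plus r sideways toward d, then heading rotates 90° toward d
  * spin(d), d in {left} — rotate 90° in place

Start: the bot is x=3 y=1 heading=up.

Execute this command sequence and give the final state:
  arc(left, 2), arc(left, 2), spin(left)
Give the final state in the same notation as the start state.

begin: x=3 y=1 heading=up
step 1 (arc(left, 2)): x=1 y=3 heading=left
step 2 (arc(left, 2)): x=-1 y=1 heading=down
step 3 (spin(left)): x=-1 y=1 heading=right

x=-1 y=1 heading=right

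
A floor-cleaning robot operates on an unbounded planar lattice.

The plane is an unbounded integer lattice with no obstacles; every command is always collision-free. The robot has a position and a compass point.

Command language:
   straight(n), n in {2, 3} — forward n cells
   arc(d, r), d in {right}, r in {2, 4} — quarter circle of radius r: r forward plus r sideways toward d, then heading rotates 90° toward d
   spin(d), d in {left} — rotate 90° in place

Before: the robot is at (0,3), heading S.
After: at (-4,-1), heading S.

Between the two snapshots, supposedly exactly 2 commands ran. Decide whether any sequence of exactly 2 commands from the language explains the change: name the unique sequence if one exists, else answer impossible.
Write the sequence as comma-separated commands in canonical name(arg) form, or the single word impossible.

arc(right, 4), spin(left)

key: still facing S at the end — net rotation zero over 2 steps
t0: at (0,3), heading S
step 1 (arc(right, 4)): at (-4,-1), heading W
step 2 (spin(left)): at (-4,-1), heading S
uniquely the one of 25 2-step routes that fits.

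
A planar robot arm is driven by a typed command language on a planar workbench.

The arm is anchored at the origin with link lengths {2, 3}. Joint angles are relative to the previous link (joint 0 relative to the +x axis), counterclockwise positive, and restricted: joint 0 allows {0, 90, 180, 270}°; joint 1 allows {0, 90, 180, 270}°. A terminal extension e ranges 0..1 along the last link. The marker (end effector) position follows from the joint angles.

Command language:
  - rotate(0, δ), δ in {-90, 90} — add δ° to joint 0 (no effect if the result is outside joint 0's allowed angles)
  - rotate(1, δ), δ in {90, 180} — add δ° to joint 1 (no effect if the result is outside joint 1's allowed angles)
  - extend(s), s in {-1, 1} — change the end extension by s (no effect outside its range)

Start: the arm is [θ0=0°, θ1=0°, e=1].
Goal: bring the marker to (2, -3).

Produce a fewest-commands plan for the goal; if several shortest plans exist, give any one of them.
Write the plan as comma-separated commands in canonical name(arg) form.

rotate(1, 90), rotate(1, 180), extend(-1)

begin: [θ0=0°, θ1=0°, e=1]
step 1 (rotate(1, 90)): [θ0=0°, θ1=90°, e=1]
step 2 (rotate(1, 180)): [θ0=0°, θ1=270°, e=1]
step 3 (extend(-1)): [θ0=0°, θ1=270°, e=0]
minimal: 3 command(s), checked below 3.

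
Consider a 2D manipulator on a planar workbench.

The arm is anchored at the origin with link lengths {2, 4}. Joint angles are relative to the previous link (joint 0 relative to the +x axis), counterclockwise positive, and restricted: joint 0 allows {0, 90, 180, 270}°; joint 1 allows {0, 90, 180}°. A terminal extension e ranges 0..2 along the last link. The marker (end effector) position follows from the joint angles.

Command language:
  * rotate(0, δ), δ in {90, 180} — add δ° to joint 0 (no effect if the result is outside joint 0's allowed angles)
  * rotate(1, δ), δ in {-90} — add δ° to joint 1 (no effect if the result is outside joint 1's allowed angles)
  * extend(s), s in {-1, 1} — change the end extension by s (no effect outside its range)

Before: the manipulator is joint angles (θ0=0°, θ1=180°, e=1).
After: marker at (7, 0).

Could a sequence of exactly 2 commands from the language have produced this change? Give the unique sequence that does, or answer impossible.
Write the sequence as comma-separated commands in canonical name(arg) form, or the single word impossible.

start: joint angles (θ0=0°, θ1=180°, e=1)
step 1 (rotate(1, -90)): joint angles (θ0=0°, θ1=90°, e=1)
step 2 (rotate(1, -90)): joint angles (θ0=0°, θ1=0°, e=1)
no rival 2-sequence matches.

rotate(1, -90), rotate(1, -90)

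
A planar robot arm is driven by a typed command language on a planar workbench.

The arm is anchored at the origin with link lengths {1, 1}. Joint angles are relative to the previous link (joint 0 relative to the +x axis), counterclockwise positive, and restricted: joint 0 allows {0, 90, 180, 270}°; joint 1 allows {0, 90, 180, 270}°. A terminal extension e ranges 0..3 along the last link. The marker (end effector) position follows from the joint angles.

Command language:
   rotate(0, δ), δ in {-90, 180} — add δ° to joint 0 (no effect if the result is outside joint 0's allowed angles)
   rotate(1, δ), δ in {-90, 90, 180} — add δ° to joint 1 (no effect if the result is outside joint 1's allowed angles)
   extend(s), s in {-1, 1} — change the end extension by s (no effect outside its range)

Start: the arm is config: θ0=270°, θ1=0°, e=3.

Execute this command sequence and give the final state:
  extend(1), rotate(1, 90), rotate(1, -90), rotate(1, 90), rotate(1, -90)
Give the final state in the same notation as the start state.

start: config: θ0=270°, θ1=0°, e=3
1. extend(1) → config: θ0=270°, θ1=0°, e=3
2. rotate(1, 90) → config: θ0=270°, θ1=90°, e=3
3. rotate(1, -90) → config: θ0=270°, θ1=0°, e=3
4. rotate(1, 90) → config: θ0=270°, θ1=90°, e=3
5. rotate(1, -90) → config: θ0=270°, θ1=0°, e=3

config: θ0=270°, θ1=0°, e=3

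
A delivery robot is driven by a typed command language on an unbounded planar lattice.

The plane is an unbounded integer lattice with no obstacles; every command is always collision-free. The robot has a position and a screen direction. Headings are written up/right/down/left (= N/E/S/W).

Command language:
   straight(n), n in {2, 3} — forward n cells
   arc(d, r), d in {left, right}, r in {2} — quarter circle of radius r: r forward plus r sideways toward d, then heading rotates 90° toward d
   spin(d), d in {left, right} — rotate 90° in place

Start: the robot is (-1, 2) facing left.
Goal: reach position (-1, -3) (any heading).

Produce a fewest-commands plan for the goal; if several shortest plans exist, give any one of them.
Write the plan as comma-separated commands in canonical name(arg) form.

initial: (-1, 2) facing left
[1] after spin(left): (-1, 2) facing down
[2] after straight(2): (-1, 0) facing down
[3] after straight(3): (-1, -3) facing down
no 2-step plan works, so 3 is optimal.

spin(left), straight(2), straight(3)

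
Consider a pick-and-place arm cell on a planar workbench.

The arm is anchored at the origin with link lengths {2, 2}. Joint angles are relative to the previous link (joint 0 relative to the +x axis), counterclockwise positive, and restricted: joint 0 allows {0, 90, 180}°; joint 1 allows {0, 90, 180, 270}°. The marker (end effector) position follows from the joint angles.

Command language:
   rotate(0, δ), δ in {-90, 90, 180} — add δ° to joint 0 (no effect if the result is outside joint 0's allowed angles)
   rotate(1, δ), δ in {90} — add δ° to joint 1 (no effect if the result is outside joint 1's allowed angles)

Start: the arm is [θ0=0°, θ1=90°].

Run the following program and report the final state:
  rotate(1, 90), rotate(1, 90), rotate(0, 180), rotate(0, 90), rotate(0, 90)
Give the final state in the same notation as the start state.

[θ0=180°, θ1=270°]

t0: [θ0=0°, θ1=90°]
1. rotate(1, 90) → [θ0=0°, θ1=180°]
2. rotate(1, 90) → [θ0=0°, θ1=270°]
3. rotate(0, 180) → [θ0=180°, θ1=270°]
4. rotate(0, 90) → [θ0=180°, θ1=270°]
5. rotate(0, 90) → [θ0=180°, θ1=270°]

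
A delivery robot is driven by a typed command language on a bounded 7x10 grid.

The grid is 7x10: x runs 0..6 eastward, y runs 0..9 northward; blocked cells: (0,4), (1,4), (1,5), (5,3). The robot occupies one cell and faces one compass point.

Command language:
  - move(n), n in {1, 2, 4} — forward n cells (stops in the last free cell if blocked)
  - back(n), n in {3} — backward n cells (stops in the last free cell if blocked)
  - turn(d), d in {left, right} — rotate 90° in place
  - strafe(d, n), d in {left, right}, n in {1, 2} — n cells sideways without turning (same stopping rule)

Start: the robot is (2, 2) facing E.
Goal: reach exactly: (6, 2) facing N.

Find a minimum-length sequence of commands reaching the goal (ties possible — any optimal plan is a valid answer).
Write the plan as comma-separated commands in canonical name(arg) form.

move(4), turn(left)

start: (2, 2) facing E
1. move(4) → (6, 2) facing E
2. turn(left) → (6, 2) facing N
nothing shorter than 2 reaches the goal.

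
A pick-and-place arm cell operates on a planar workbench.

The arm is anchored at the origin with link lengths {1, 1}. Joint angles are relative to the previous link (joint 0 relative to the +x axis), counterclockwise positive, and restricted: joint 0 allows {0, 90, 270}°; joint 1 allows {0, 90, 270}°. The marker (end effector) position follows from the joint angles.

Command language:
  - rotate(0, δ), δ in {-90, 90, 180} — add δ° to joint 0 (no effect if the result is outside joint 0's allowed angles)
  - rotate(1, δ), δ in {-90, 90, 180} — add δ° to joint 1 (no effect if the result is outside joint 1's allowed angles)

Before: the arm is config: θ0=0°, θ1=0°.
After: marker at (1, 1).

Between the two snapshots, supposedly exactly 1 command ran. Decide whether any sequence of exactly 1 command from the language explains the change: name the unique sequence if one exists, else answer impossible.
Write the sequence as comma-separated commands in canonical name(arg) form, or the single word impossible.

rotate(1, 90)

start: config: θ0=0°, θ1=0°
1. rotate(1, 90) → config: θ0=0°, θ1=90°
no rival 1-sequence matches.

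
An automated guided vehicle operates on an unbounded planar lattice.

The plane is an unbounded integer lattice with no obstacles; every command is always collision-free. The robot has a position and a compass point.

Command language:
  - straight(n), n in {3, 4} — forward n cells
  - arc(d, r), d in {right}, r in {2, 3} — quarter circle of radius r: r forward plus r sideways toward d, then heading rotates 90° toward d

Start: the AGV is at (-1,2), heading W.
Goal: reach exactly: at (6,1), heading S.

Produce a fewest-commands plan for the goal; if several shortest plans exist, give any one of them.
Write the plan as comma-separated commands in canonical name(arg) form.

arc(right, 2), arc(right, 3), straight(4), arc(right, 2), straight(4)

t0: at (-1,2), heading W
1. arc(right, 2) → at (-3,4), heading N
2. arc(right, 3) → at (0,7), heading E
3. straight(4) → at (4,7), heading E
4. arc(right, 2) → at (6,5), heading S
5. straight(4) → at (6,1), heading S
nothing shorter than 5 reaches the goal.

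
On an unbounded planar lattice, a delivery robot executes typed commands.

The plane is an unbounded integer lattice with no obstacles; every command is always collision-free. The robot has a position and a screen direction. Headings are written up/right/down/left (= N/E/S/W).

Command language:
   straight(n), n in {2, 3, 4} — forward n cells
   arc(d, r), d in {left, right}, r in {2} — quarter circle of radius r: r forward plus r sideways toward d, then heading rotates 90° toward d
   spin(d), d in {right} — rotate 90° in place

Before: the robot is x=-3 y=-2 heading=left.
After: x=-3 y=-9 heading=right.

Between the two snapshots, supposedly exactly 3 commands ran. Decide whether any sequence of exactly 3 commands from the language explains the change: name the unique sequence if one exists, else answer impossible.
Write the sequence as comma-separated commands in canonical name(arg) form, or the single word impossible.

key: cell and facing (now E) both changed — the 3 commands mix motion and turning
t0: x=-3 y=-2 heading=left
t=1 arc(left, 2) ⇒ x=-5 y=-4 heading=down
t=2 straight(3) ⇒ x=-5 y=-7 heading=down
t=3 arc(left, 2) ⇒ x=-3 y=-9 heading=right
all 216 alternatives checked — unique.

arc(left, 2), straight(3), arc(left, 2)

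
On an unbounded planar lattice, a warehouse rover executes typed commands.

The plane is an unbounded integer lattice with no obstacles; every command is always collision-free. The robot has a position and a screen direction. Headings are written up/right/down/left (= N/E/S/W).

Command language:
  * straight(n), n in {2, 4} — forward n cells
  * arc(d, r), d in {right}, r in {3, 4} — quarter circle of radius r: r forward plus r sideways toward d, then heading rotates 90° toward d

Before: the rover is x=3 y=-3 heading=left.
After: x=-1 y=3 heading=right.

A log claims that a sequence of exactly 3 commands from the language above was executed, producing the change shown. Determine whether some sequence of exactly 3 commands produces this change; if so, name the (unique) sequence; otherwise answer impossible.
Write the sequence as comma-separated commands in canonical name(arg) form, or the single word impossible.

straight(4), arc(right, 3), arc(right, 3)

key: position moved to (-1,3) AND the heading swung to E — translation plus rotation needed
begin: x=3 y=-3 heading=left
1. straight(4) → x=-1 y=-3 heading=left
2. arc(right, 3) → x=-4 y=0 heading=up
3. arc(right, 3) → x=-1 y=3 heading=right
all 64 alternatives checked — unique.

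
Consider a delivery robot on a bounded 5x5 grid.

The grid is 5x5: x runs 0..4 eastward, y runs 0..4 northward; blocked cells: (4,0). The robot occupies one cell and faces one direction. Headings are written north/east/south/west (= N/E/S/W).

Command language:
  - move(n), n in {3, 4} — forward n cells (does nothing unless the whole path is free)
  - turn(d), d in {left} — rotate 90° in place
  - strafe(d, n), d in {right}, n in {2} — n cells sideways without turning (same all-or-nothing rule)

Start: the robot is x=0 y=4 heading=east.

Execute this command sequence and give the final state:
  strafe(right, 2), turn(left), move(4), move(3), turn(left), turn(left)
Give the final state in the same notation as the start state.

x=0 y=2 heading=south

from: x=0 y=4 heading=east
step 1 (strafe(right, 2)): x=0 y=2 heading=east
step 2 (turn(left)): x=0 y=2 heading=north
step 3 (move(4)): x=0 y=2 heading=north
step 4 (move(3)): x=0 y=2 heading=north
step 5 (turn(left)): x=0 y=2 heading=west
step 6 (turn(left)): x=0 y=2 heading=south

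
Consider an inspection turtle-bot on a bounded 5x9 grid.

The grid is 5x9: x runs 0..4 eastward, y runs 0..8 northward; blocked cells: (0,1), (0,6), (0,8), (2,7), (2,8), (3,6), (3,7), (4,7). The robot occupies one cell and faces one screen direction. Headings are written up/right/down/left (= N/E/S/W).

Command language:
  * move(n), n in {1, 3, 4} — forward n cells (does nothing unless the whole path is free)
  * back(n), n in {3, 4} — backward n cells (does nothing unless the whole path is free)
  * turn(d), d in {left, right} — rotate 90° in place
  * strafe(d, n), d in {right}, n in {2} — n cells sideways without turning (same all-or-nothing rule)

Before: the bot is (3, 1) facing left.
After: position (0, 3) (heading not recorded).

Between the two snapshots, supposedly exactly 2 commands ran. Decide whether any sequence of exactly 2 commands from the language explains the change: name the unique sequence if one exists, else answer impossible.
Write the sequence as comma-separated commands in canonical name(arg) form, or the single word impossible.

key: order matters: swapping strafe(right, 2) and move(3) lands elsewhere
t0: (3, 1) facing left
1. strafe(right, 2) → (3, 3) facing left
2. move(3) → (0, 3) facing left
uniquely the one of 64 2-step routes that fits.

strafe(right, 2), move(3)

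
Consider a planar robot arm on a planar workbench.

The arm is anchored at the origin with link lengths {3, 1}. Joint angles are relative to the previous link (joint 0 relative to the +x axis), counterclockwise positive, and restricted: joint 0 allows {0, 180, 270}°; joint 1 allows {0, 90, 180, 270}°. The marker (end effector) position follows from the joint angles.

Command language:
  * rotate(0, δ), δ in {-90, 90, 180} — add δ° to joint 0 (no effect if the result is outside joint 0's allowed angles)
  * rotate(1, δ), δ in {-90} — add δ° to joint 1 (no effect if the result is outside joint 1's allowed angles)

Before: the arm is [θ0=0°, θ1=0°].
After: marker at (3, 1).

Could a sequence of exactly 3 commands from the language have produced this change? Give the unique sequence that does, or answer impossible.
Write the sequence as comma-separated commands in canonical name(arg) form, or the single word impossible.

initial: [θ0=0°, θ1=0°]
t=1 rotate(1, -90) ⇒ [θ0=0°, θ1=270°]
t=2 rotate(1, -90) ⇒ [θ0=0°, θ1=180°]
t=3 rotate(1, -90) ⇒ [θ0=0°, θ1=90°]
all 64 alternatives checked — unique.

rotate(1, -90), rotate(1, -90), rotate(1, -90)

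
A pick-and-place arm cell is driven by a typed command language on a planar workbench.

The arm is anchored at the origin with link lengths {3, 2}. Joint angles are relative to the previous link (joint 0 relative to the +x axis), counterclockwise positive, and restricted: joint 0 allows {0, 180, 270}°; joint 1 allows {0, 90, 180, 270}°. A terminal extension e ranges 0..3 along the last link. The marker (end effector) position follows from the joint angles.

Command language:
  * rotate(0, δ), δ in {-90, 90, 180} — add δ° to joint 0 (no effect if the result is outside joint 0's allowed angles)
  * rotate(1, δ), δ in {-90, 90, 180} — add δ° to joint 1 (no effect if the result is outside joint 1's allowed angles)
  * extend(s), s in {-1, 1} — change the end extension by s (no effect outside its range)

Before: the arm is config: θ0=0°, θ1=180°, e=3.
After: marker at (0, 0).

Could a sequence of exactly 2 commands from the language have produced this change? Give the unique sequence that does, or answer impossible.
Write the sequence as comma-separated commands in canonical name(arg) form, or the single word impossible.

extend(-1), extend(-1)

start: config: θ0=0°, θ1=180°, e=3
1. extend(-1) → config: θ0=0°, θ1=180°, e=2
2. extend(-1) → config: θ0=0°, θ1=180°, e=1
no other 2-command option fits: unique.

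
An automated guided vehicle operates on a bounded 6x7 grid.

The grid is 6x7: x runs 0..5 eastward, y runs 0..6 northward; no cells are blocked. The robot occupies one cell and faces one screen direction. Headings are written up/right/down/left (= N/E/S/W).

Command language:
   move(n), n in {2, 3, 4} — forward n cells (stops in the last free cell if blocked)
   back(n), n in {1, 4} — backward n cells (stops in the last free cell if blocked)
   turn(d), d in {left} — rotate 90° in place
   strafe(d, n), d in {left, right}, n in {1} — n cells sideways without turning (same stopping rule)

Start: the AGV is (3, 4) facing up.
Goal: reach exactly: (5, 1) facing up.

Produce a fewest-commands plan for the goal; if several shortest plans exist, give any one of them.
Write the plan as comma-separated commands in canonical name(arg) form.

begin: (3, 4) facing up
[1] after back(4): (3, 0) facing up
[2] after strafe(right, 1): (4, 0) facing up
[3] after strafe(right, 1): (5, 0) facing up
[4] after move(2): (5, 2) facing up
[5] after back(1): (5, 1) facing up
no 4-step plan works, so 5 is optimal.

back(4), strafe(right, 1), strafe(right, 1), move(2), back(1)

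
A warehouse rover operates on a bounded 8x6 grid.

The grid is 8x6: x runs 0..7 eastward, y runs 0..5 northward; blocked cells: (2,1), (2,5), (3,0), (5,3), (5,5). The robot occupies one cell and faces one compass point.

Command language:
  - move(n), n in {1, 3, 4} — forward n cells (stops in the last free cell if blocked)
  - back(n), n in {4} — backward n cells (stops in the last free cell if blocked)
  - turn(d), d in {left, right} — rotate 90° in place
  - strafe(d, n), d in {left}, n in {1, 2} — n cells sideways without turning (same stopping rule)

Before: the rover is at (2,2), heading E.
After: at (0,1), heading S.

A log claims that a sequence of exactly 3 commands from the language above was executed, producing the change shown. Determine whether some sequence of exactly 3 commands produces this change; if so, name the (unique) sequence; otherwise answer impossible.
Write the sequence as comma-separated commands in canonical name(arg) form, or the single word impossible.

key: running move(1) before back(4) would end elsewhere — order is forced
t0: at (2,2), heading E
[1] after back(4): at (0,2), heading E
[2] after turn(right): at (0,2), heading S
[3] after move(1): at (0,1), heading S
no other 3-command option fits: unique.

back(4), turn(right), move(1)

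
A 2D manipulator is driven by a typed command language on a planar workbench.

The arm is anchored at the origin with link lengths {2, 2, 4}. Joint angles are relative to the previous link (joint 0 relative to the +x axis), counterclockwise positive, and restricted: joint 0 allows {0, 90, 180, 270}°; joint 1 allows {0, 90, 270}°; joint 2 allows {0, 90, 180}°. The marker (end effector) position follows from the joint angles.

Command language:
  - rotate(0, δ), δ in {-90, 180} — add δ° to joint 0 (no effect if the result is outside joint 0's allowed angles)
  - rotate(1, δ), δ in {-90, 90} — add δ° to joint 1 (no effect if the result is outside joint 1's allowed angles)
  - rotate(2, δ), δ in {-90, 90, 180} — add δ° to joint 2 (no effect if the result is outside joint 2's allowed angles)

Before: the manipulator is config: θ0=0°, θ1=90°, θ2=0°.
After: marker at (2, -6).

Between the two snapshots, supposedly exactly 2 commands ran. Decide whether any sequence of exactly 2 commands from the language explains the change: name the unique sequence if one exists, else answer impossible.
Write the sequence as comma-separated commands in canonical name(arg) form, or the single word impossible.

initial: config: θ0=0°, θ1=90°, θ2=0°
1. rotate(1, -90) → config: θ0=0°, θ1=0°, θ2=0°
2. rotate(1, -90) → config: θ0=0°, θ1=270°, θ2=0°
uniquely the one of 49 2-step routes that fits.

rotate(1, -90), rotate(1, -90)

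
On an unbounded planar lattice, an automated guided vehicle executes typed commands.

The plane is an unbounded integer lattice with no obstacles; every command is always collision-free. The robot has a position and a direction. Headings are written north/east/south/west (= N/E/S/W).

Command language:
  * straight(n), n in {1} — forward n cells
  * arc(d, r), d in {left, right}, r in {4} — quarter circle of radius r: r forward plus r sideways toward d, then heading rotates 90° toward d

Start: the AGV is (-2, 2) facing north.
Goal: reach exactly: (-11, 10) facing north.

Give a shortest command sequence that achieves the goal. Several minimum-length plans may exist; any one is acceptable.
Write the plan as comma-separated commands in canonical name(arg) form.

t0: (-2, 2) facing north
[1] after arc(left, 4): (-6, 6) facing west
[2] after straight(1): (-7, 6) facing west
[3] after arc(right, 4): (-11, 10) facing north
nothing shorter than 3 reaches the goal.

arc(left, 4), straight(1), arc(right, 4)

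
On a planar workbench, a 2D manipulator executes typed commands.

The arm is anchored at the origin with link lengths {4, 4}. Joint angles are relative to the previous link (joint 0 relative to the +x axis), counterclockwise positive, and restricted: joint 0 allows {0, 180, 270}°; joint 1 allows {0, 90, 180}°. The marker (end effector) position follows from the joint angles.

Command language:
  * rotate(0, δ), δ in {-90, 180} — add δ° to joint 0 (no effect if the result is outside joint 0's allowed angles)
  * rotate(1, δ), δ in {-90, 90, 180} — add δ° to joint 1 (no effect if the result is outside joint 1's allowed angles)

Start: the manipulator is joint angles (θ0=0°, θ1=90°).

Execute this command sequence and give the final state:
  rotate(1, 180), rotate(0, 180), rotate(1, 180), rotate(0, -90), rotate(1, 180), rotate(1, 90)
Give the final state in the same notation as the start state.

joint angles (θ0=180°, θ1=180°)

start: joint angles (θ0=0°, θ1=90°)
t=1 rotate(1, 180) ⇒ joint angles (θ0=0°, θ1=90°)
t=2 rotate(0, 180) ⇒ joint angles (θ0=180°, θ1=90°)
t=3 rotate(1, 180) ⇒ joint angles (θ0=180°, θ1=90°)
t=4 rotate(0, -90) ⇒ joint angles (θ0=180°, θ1=90°)
t=5 rotate(1, 180) ⇒ joint angles (θ0=180°, θ1=90°)
t=6 rotate(1, 90) ⇒ joint angles (θ0=180°, θ1=180°)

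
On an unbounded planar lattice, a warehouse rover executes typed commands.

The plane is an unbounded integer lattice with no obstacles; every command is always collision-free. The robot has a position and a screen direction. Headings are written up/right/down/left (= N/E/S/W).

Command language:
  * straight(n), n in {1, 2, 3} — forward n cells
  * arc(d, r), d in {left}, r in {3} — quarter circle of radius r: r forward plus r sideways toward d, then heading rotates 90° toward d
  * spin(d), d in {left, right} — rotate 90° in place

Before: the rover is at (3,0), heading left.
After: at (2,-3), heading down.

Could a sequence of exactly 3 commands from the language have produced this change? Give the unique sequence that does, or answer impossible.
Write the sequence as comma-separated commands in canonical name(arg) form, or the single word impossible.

key: running straight(3) before straight(1) would end elsewhere — order is forced
initial: at (3,0), heading left
1. straight(1) → at (2,0), heading left
2. spin(left) → at (2,0), heading down
3. straight(3) → at (2,-3), heading down
uniquely the one of 216 3-step routes that fits.

straight(1), spin(left), straight(3)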